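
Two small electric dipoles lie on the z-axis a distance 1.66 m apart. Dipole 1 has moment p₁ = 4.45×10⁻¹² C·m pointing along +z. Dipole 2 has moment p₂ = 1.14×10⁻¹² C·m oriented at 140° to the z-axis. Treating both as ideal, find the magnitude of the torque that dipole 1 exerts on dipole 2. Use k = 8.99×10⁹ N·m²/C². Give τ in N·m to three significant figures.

τ ≈ 1.28×10⁻¹⁴ N·m

The second dipole sits on the axis of the first, so the field there is axial: E₁ = 2kp₁/r³ along +z.
E₁ = 2(8.99×10⁹)(4.45×10⁻¹²)/(1.66)³ = 0.01749 N/C.
Torque on the second dipole: τ = p₂ E₁ sinθ.
τ = (1.14×10⁻¹²)(0.01749)·sin140° = 1.282×10⁻¹⁴ N·m.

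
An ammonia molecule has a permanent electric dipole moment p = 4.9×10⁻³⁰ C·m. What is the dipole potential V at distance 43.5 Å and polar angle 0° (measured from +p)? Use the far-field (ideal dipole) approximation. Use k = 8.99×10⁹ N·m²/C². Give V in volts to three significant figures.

V ≈ 0.00233 V

The dipole potential is V = kp cosθ / r².
V = (8.99×10⁹)(4.90×10⁻³⁰)·cos0° / (4.35×10⁻⁹)² = 0.002328 V.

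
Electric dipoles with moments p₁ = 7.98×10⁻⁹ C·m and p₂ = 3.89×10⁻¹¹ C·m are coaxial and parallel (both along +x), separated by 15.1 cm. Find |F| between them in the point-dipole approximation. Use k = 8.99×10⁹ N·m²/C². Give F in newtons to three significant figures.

F ≈ 3.22×10⁻⁵ N

On-axis field of dipole 1 at distance r: E = 2kp₁/r³. Force on dipole 2 is F = p₂·dE/dr (gradient along axis).
dE/dr = −6kp₁/r⁴, so |F| = 6kp₁p₂/r⁴ (attractive for aligned moments).
F = 6(8.99×10⁹)(7.98×10⁻⁹)(3.89×10⁻¹¹)/(0.151)⁴ = 3.221×10⁻⁵ N.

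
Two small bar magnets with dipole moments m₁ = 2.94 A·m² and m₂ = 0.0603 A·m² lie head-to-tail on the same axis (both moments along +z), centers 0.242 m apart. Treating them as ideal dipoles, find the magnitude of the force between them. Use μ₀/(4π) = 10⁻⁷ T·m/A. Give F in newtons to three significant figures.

On-axis B of dipole 1: B = (μ₀/4π)·2m₁/r³. Force on dipole 2: F = m₂·dB/dr.
dB/dr = −(μ₀/4π)·6m₁/r⁴, so |F| = (μ₀/4π)·6m₁m₂/r⁴.
F = 6(10⁻⁷)(2.94)(0.0603)/(0.242)⁴ = 3.101×10⁻⁵ N.

F ≈ 3.10×10⁻⁵ N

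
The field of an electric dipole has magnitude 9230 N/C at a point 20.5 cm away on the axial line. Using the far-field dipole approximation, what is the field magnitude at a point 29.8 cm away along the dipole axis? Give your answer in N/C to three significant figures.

E ≈ 3000 N/C

Dipole fields scale as 1/r³ in the far field; the geometry is the same at both points.
E₂ = E₁ · (r₁/r₂)³ = 9230 · (20.5/29.8)³.
(r₁/r₂)³ = (0.6879)³ = 0.3255.
E₂ ≈ 3005 N/C.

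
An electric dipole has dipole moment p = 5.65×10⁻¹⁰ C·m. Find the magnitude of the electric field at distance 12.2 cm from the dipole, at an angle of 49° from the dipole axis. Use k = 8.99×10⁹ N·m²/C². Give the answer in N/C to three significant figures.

At angle θ the dipole field magnitude is E = (kp/r³)·√(1 + 3cos²θ).
kp/r³ = (8.99×10⁹)(5.65×10⁻¹⁰) / (0.122)³ = 2797 N/C.
√(1 + 3cos²49°) = √(1 + 3·0.4304) = √2.2912 ≈ 1.5137.
E ≈ 2797 × 1.514 = 4234 N/C.

E ≈ 4230 N/C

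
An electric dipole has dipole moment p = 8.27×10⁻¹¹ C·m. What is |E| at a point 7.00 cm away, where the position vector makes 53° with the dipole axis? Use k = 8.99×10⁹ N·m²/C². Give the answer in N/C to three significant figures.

At angle θ the dipole field magnitude is E = (kp/r³)·√(1 + 3cos²θ).
kp/r³ = (8.99×10⁹)(8.27×10⁻¹¹) / (0.0700)³ = 2168 N/C.
√(1 + 3cos²53°) = √(1 + 3·0.3622) = √2.0865 ≈ 1.4445.
E ≈ 2168 × 1.444 = 3131 N/C.

E ≈ 3130 N/C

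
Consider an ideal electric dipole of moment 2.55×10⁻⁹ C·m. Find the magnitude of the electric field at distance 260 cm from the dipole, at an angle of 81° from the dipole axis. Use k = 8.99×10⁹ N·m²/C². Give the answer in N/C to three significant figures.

E ≈ 1.35 N/C

At angle θ the dipole field magnitude is E = (kp/r³)·√(1 + 3cos²θ).
kp/r³ = (8.99×10⁹)(2.55×10⁻⁹) / (2.60)³ = 1.304 N/C.
√(1 + 3cos²81°) = √(1 + 3·0.0245) = √1.0734 ≈ 1.0361.
E ≈ 1.304 × 1.036 = 1.351 N/C.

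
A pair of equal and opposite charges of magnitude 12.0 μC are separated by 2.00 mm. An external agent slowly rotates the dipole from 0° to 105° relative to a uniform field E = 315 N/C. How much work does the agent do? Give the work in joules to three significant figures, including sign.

W ≈ 9.52×10⁻⁶ J

Dipole moment p = qd = (1.20×10⁻⁵ C)(0.00200 m) = 2.40×10⁻⁸ C·m.
W_ext = ΔU = U(θ₂) − U(θ₁) = −pE cosθ₂ − (−pE cosθ₁) = pE(cosθ₁ − cosθ₂).
W = (2.40×10⁻⁸)(315)·(cos0° − cos105°) = (7.560×10⁻⁶)·(+1.2588) = 9.517×10⁻⁶ J.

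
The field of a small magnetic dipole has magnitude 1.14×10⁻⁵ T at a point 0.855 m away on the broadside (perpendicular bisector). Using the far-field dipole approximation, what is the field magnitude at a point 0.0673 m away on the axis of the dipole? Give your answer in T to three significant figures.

Dipole fields scale as 1/r³ in the far field.
The axial field is twice the equatorial field at the same r, so the geometry factor is 2/1.
B₂ = B₁ · (2/1) · (r₁/r₂)³ = 1.14×10⁻⁵ · 2 · (0.855/0.0673)³.
(r₁/r₂)³ = (12.7)³ = 2050.
B₂ ≈ 0.04675 T.

B ≈ 0.0468 T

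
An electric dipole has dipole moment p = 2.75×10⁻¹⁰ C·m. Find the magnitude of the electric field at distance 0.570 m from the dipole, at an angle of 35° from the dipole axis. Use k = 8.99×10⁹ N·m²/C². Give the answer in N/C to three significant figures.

At angle θ the dipole field magnitude is E = (kp/r³)·√(1 + 3cos²θ).
kp/r³ = (8.99×10⁹)(2.75×10⁻¹⁰) / (0.570)³ = 13.35 N/C.
√(1 + 3cos²35°) = √(1 + 3·0.6710) = √3.0130 ≈ 1.7358.
E ≈ 13.35 × 1.736 = 23.17 N/C.

E ≈ 23.2 N/C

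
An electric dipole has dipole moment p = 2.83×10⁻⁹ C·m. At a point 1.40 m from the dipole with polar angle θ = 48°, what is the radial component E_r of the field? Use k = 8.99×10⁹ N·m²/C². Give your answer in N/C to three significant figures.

E_r ≈ 12.4 N/C

For a dipole, E_r = (2kp cosθ)/r³.
kp/r³ = (8.99×10⁹)(2.83×10⁻⁹)/(1.40)³ = 9.272 N/C.
E_r = 2·9.272·cos48° = 12.41 N/C.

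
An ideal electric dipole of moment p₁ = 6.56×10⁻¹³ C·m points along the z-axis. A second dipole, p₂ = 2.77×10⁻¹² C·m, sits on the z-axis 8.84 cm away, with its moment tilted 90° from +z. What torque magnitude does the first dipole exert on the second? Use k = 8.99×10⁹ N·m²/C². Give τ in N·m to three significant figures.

The second dipole sits on the axis of the first, so the field there is axial: E₁ = 2kp₁/r³ along +z.
E₁ = 2(8.99×10⁹)(6.56×10⁻¹³)/(0.0884)³ = 17.07 N/C.
Torque on the second dipole: τ = p₂ E₁ sinθ.
τ = (2.77×10⁻¹²)(17.07)·sin90° = 4.730×10⁻¹¹ N·m.

τ ≈ 4.73×10⁻¹¹ N·m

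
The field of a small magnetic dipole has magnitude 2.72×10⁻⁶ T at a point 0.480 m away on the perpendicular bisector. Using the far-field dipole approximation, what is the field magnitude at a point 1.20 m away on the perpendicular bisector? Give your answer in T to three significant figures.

Dipole fields scale as 1/r³ in the far field; the geometry is the same at both points.
B₂ = B₁ · (r₁/r₂)³ = 2.72×10⁻⁶ · (0.480/1.20)³.
(r₁/r₂)³ = (0.4)³ = 0.064.
B₂ ≈ 1.741×10⁻⁷ T.

B ≈ 1.74×10⁻⁷ T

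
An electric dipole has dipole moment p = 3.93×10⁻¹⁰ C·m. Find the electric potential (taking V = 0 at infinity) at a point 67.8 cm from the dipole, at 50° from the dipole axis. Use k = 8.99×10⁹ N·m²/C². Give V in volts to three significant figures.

The dipole potential is V = kp cosθ / r².
V = (8.99×10⁹)(3.93×10⁻¹⁰)·cos50° / (0.678)² = 4.940 V.

V ≈ 4.94 V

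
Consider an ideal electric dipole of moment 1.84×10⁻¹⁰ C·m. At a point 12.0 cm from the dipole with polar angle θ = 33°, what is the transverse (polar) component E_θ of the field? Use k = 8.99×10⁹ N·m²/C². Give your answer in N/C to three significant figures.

For a dipole, E_θ = (kp sinθ)/r³.
kp/r³ = (8.99×10⁹)(1.84×10⁻¹⁰)/(0.120)³ = 957.3 N/C.
E_θ = 957.3·sin33° = 521.4 N/C.

E_θ ≈ 521 N/C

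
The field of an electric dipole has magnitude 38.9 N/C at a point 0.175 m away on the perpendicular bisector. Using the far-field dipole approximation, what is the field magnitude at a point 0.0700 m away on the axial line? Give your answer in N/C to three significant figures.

Dipole fields scale as 1/r³ in the far field.
The axial field is twice the equatorial field at the same r, so the geometry factor is 2/1.
E₂ = E₁ · (2/1) · (r₁/r₂)³ = 38.9 · 2 · (0.175/0.0700)³.
(r₁/r₂)³ = (2.5)³ = 15.62.
E₂ ≈ 1216 N/C.

E ≈ 1220 N/C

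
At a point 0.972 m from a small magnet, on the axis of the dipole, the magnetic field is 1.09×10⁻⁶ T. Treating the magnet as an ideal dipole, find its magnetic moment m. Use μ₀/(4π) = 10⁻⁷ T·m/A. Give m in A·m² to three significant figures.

On axis B = (μ₀/4π)·2m/r³, so m = Br³·4π/(μ₀·2).
m = (1.09×10⁻⁶)·(0.972)³ / (2·10⁻⁷) = 5.005 A·m².

m ≈ 5.00 A·m²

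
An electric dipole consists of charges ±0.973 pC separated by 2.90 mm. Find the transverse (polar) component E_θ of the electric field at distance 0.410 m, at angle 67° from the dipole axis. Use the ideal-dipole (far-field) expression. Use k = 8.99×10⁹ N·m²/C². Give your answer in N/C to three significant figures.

E_θ ≈ 3.39×10⁻⁴ N/C

Dipole moment p = qd = (9.73×10⁻¹³ C)(0.00290 m) = 2.822×10⁻¹⁵ C·m.
For a dipole, E_θ = (kp sinθ)/r³.
kp/r³ = (8.99×10⁹)(2.822×10⁻¹⁵)/(0.410)³ = 3.681×10⁻⁴ N/C.
E_θ = 3.681×10⁻⁴·sin67° = 3.388×10⁻⁴ N/C.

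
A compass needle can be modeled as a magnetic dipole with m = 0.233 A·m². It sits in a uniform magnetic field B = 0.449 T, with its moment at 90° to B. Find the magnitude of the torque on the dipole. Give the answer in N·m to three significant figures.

Torque on a magnetic dipole: τ = mB sinθ.
τ = (0.233)(0.449)·sin90° = 0.1046 N·m.

τ ≈ 0.105 N·m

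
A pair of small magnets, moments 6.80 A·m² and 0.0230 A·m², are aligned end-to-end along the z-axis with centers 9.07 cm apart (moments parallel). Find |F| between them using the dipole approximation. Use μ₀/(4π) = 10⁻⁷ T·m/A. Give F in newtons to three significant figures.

F ≈ 0.00139 N

On-axis B of dipole 1: B = (μ₀/4π)·2m₁/r³. Force on dipole 2: F = m₂·dB/dr.
dB/dr = −(μ₀/4π)·6m₁/r⁴, so |F| = (μ₀/4π)·6m₁m₂/r⁴.
F = 6(10⁻⁷)(6.80)(0.0230)/(0.0907)⁴ = 0.001387 N.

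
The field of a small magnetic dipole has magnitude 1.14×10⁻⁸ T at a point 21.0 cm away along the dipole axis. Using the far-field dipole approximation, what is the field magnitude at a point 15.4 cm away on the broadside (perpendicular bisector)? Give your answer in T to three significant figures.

B ≈ 1.45×10⁻⁸ T

Dipole fields scale as 1/r³ in the far field.
The axial field is twice the equatorial field at the same r, so the geometry factor is 1/2.
B₂ = B₁ · (1/2) · (r₁/r₂)³ = 1.14×10⁻⁸ · 0.5 · (21.0/15.4)³.
(r₁/r₂)³ = (1.364)³ = 2.536.
B₂ ≈ 1.445×10⁻⁸ T.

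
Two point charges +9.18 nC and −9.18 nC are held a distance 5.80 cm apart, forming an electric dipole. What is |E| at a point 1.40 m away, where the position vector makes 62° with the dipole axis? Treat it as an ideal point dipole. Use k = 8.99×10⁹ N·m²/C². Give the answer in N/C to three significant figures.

Dipole moment p = qd = (9.18×10⁻⁹ C)(0.0580 m) = 5.324×10⁻¹⁰ C·m.
At angle θ the dipole field magnitude is E = (kp/r³)·√(1 + 3cos²θ).
kp/r³ = (8.99×10⁹)(5.324×10⁻¹⁰) / (1.40)³ = 1.744 N/C.
√(1 + 3cos²62°) = √(1 + 3·0.2204) = √1.6612 ≈ 1.2889.
E ≈ 1.744 × 1.289 = 2.248 N/C.

E ≈ 2.25 N/C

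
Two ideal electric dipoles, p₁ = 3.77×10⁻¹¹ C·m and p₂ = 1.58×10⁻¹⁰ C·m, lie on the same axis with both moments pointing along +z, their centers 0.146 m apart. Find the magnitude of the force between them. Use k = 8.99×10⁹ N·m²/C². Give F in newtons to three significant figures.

F ≈ 7.07×10⁻⁷ N

On-axis field of dipole 1 at distance r: E = 2kp₁/r³. Force on dipole 2 is F = p₂·dE/dr (gradient along axis).
dE/dr = −6kp₁/r⁴, so |F| = 6kp₁p₂/r⁴ (attractive for aligned moments).
F = 6(8.99×10⁹)(3.77×10⁻¹¹)(1.58×10⁻¹⁰)/(0.146)⁴ = 7.071×10⁻⁷ N.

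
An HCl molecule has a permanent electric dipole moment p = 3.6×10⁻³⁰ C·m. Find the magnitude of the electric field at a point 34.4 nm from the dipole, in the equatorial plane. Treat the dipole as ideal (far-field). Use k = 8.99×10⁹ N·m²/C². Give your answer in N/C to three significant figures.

On the perpendicular bisector E = kp/r³ (half the axial value at the same distance).
E = (8.99×10⁹)(3.60×10⁻³⁰) / (3.44×10⁻⁸)³ = 795.0 N/C.

E ≈ 795 N/C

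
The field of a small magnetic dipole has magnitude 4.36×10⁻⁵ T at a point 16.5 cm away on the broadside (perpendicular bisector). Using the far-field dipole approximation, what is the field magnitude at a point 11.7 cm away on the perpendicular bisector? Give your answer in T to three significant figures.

B ≈ 1.22×10⁻⁴ T

Dipole fields scale as 1/r³ in the far field; the geometry is the same at both points.
B₂ = B₁ · (r₁/r₂)³ = 4.36×10⁻⁵ · (16.5/11.7)³.
(r₁/r₂)³ = (1.41)³ = 2.805.
B₂ ≈ 1.223×10⁻⁴ T.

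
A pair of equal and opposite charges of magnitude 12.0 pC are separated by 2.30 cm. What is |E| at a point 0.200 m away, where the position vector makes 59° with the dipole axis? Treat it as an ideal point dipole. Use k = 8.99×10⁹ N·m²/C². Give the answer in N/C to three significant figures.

E ≈ 0.416 N/C

Dipole moment p = qd = (1.20×10⁻¹¹ C)(0.0230 m) = 2.76×10⁻¹³ C·m.
At angle θ the dipole field magnitude is E = (kp/r³)·√(1 + 3cos²θ).
kp/r³ = (8.99×10⁹)(2.76×10⁻¹³) / (0.200)³ = 0.3102 N/C.
√(1 + 3cos²59°) = √(1 + 3·0.2653) = √1.7958 ≈ 1.3401.
E ≈ 0.3102 × 1.340 = 0.4156 N/C.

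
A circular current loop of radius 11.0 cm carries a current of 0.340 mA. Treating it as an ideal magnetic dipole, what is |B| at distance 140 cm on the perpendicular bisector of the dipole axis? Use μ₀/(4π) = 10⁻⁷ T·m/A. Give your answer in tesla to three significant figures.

Magnetic moment m = IA = Iπa² = (3.40×10⁻⁴)·π·(0.110)² = 1.292×10⁻⁵ A·m².
In the equatorial plane B = (μ₀/4π)·m/r³ (half the axial value).
B = (10⁻⁷)·(1.292×10⁻⁵) / (1.40)³ = 4.708×10⁻¹³ T.

B ≈ 4.71×10⁻¹³ T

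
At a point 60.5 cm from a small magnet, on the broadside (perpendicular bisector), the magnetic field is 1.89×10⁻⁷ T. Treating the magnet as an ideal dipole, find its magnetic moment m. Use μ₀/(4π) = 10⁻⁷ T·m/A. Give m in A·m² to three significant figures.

m ≈ 0.419 A·m²

In the equatorial plane B = (μ₀/4π)·m/r³, so m = Br³·4π/(μ₀).
m = (1.89×10⁻⁷)·(0.605)³ / (10⁻⁷) = 0.4185 A·m².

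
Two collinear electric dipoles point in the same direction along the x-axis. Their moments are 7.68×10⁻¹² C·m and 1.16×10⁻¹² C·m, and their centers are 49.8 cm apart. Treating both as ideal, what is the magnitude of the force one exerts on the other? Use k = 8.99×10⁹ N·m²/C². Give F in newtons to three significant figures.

On-axis field of dipole 1 at distance r: E = 2kp₁/r³. Force on dipole 2 is F = p₂·dE/dr (gradient along axis).
dE/dr = −6kp₁/r⁴, so |F| = 6kp₁p₂/r⁴ (attractive for aligned moments).
F = 6(8.99×10⁹)(7.68×10⁻¹²)(1.16×10⁻¹²)/(0.498)⁴ = 7.813×10⁻¹² N.

F ≈ 7.81×10⁻¹² N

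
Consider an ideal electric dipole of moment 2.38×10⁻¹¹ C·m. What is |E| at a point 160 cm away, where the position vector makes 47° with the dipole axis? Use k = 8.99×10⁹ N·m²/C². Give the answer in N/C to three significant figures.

E ≈ 0.0808 N/C

At angle θ the dipole field magnitude is E = (kp/r³)·√(1 + 3cos²θ).
kp/r³ = (8.99×10⁹)(2.38×10⁻¹¹) / (1.60)³ = 0.05224 N/C.
√(1 + 3cos²47°) = √(1 + 3·0.4651) = √2.3954 ≈ 1.5477.
E ≈ 0.05224 × 1.548 = 0.08085 N/C.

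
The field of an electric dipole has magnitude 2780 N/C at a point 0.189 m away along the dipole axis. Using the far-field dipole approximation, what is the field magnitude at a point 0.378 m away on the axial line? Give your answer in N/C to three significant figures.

Dipole fields scale as 1/r³ in the far field; the geometry is the same at both points.
E₂ = E₁ · (r₁/r₂)³ = 2780 · (0.189/0.378)³.
(r₁/r₂)³ = (0.5)³ = 0.125.
E₂ ≈ 347.5 N/C.

E ≈ 348 N/C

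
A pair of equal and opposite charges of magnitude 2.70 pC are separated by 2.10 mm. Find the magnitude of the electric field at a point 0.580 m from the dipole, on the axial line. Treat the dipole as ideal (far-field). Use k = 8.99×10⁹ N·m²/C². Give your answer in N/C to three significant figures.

Dipole moment p = qd = (2.70×10⁻¹² C)(0.00210 m) = 5.67×10⁻¹⁵ C·m.
On the dipole axis E = 2kp/r³.
E = 2·(8.99×10⁹)(5.67×10⁻¹⁵) / (0.580)³ = 5.225×10⁻⁴ N/C.

E ≈ 5.23×10⁻⁴ N/C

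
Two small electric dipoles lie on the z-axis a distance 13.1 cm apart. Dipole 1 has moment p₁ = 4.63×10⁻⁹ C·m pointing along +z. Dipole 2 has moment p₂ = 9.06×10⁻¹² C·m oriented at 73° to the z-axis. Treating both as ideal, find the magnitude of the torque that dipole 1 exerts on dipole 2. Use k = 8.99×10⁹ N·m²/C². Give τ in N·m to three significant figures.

τ ≈ 3.21×10⁻⁷ N·m

The second dipole sits on the axis of the first, so the field there is axial: E₁ = 2kp₁/r³ along +z.
E₁ = 2(8.99×10⁹)(4.63×10⁻⁹)/(0.131)³ = 3.703×10⁴ N/C.
Torque on the second dipole: τ = p₂ E₁ sinθ.
τ = (9.06×10⁻¹²)(3.703×10⁴)·sin73° = 3.208×10⁻⁷ N·m.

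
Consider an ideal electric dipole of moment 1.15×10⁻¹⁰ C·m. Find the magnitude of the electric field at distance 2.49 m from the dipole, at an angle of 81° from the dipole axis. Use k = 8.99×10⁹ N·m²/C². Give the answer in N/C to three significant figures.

E ≈ 0.0694 N/C

At angle θ the dipole field magnitude is E = (kp/r³)·√(1 + 3cos²θ).
kp/r³ = (8.99×10⁹)(1.15×10⁻¹⁰) / (2.49)³ = 0.06697 N/C.
√(1 + 3cos²81°) = √(1 + 3·0.0245) = √1.0734 ≈ 1.0361.
E ≈ 0.06697 × 1.036 = 0.06938 N/C.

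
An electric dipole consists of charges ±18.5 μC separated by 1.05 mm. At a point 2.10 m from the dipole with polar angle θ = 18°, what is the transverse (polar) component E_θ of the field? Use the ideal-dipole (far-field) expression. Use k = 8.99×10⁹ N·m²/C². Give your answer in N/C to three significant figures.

E_θ ≈ 5.83 N/C

Dipole moment p = qd = (1.85×10⁻⁵ C)(0.00105 m) = 1.943×10⁻⁸ C·m.
For a dipole, E_θ = (kp sinθ)/r³.
kp/r³ = (8.99×10⁹)(1.943×10⁻⁸)/(2.10)³ = 18.86 N/C.
E_θ = 18.86·sin18° = 5.829 N/C.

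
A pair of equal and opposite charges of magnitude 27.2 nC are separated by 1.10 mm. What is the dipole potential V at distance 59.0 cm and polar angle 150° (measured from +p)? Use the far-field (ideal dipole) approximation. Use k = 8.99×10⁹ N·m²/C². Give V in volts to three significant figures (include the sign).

V ≈ -0.669 V

Dipole moment p = qd = (2.72×10⁻⁸ C)(0.00110 m) = 2.992×10⁻¹¹ C·m.
The dipole potential is V = kp cosθ / r².
V = (8.99×10⁹)(2.992×10⁻¹¹)·cos150° / (0.590)² = -0.6692 V.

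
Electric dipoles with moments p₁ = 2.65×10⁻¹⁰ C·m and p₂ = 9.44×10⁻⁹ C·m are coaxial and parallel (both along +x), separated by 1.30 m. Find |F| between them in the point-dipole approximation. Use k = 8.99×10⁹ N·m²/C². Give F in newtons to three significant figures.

F ≈ 4.72×10⁻⁸ N

On-axis field of dipole 1 at distance r: E = 2kp₁/r³. Force on dipole 2 is F = p₂·dE/dr (gradient along axis).
dE/dr = −6kp₁/r⁴, so |F| = 6kp₁p₂/r⁴ (attractive for aligned moments).
F = 6(8.99×10⁹)(2.65×10⁻¹⁰)(9.44×10⁻⁹)/(1.30)⁴ = 4.724×10⁻⁸ N.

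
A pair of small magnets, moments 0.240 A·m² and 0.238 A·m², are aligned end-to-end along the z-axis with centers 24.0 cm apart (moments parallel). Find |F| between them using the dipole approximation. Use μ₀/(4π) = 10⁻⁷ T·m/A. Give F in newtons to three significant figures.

F ≈ 1.03×10⁻⁵ N

On-axis B of dipole 1: B = (μ₀/4π)·2m₁/r³. Force on dipole 2: F = m₂·dB/dr.
dB/dr = −(μ₀/4π)·6m₁/r⁴, so |F| = (μ₀/4π)·6m₁m₂/r⁴.
F = 6(10⁻⁷)(0.240)(0.238)/(0.240)⁴ = 1.033×10⁻⁵ N.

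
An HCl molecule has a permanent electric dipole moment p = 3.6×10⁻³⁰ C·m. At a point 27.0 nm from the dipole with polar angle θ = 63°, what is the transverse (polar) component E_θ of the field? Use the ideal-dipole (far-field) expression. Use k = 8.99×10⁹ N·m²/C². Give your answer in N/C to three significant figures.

E_θ ≈ 1470 N/C

For a dipole, E_θ = (kp sinθ)/r³.
kp/r³ = (8.99×10⁹)(3.60×10⁻³⁰)/(2.70×10⁻⁸)³ = 1644 N/C.
E_θ = 1644·sin63° = 1465 N/C.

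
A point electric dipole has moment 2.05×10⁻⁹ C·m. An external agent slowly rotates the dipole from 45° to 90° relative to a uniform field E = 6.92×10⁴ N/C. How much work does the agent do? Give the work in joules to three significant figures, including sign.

W ≈ 1.00×10⁻⁴ J

W_ext = ΔU = U(θ₂) − U(θ₁) = −pE cosθ₂ − (−pE cosθ₁) = pE(cosθ₁ − cosθ₂).
W = (2.05×10⁻⁹)(6.92×10⁴)·(cos45° − cos90°) = (1.419×10⁻⁴)·(+0.7071) = 1.003×10⁻⁴ J.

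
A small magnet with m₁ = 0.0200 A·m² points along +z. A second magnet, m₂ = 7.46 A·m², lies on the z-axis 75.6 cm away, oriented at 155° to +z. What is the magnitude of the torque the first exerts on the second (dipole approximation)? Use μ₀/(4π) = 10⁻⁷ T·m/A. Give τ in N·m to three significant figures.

Dipole B is on the axis of dipole A, so B₁ there is axial: B₁ = (μ₀/4π)·2m₁/r³ along +z.
B₁ = 2(10⁻⁷)(0.0200)/(0.756)³ = 9.258×10⁻⁹ T.
τ = m₂ B₁ sinθ.
τ = (7.46)(9.258×10⁻⁹)·sin155° = 2.919×10⁻⁸ N·m.

τ ≈ 2.92×10⁻⁸ N·m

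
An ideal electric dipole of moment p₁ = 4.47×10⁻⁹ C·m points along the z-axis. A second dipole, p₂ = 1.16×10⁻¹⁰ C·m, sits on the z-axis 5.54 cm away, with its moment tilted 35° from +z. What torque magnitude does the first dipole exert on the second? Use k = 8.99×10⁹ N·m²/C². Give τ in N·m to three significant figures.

τ ≈ 3.14×10⁻⁵ N·m

The second dipole sits on the axis of the first, so the field there is axial: E₁ = 2kp₁/r³ along +z.
E₁ = 2(8.99×10⁹)(4.47×10⁻⁹)/(0.0554)³ = 4.727×10⁵ N/C.
Torque on the second dipole: τ = p₂ E₁ sinθ.
τ = (1.16×10⁻¹⁰)(4.727×10⁵)·sin35° = 3.145×10⁻⁵ N·m.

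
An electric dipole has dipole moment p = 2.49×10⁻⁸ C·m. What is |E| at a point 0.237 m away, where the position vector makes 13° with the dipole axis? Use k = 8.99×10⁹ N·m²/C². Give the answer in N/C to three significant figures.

E ≈ 3.30×10⁴ N/C

At angle θ the dipole field magnitude is E = (kp/r³)·√(1 + 3cos²θ).
kp/r³ = (8.99×10⁹)(2.49×10⁻⁸) / (0.237)³ = 1.682×10⁴ N/C.
√(1 + 3cos²13°) = √(1 + 3·0.9494) = √3.8482 ≈ 1.9617.
E ≈ 1.682×10⁴ × 1.962 = 3.299×10⁴ N/C.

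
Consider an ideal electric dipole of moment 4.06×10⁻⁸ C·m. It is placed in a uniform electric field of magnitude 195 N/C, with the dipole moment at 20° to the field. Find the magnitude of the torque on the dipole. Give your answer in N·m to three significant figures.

Torque on an electric dipole: τ = pE sinθ.
τ = (4.06×10⁻⁸)(195)·sin20° = 2.708×10⁻⁶ N·m.

τ ≈ 2.71×10⁻⁶ N·m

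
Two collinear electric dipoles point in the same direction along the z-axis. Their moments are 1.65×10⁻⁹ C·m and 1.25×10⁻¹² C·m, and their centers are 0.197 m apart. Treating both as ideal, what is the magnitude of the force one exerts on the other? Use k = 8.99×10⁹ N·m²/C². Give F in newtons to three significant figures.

On-axis field of dipole 1 at distance r: E = 2kp₁/r³. Force on dipole 2 is F = p₂·dE/dr (gradient along axis).
dE/dr = −6kp₁/r⁴, so |F| = 6kp₁p₂/r⁴ (attractive for aligned moments).
F = 6(8.99×10⁹)(1.65×10⁻⁹)(1.25×10⁻¹²)/(0.197)⁴ = 7.387×10⁻⁸ N.

F ≈ 7.39×10⁻⁸ N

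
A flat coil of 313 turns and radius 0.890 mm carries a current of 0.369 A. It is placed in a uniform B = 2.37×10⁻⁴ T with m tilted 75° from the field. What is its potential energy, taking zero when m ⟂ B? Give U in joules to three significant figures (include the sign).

m = NIA = NIπa² = 313·(0.369)·π·(8.90×10⁻⁴)² = 2.874×10⁻⁴ A·m².
U = −m·B = −mB cosθ.
U = −(2.874×10⁻⁴)(2.37×10⁻⁴)·cos75° = -1.763×10⁻⁸ J.

U ≈ -1.76×10⁻⁸ J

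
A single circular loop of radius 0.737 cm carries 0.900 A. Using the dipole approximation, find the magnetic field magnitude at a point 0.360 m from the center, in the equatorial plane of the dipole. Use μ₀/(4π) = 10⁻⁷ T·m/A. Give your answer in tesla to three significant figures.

Magnetic moment m = IA = Iπa² = (0.900)·π·(0.00737)² = 1.536×10⁻⁴ A·m².
In the equatorial plane B = (μ₀/4π)·m/r³ (half the axial value).
B = (10⁻⁷)·(1.536×10⁻⁴) / (0.360)³ = 3.292×10⁻¹⁰ T.

B ≈ 3.29×10⁻¹⁰ T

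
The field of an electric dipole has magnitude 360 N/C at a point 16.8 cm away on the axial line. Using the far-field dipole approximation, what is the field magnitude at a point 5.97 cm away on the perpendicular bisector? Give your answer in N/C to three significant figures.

Dipole fields scale as 1/r³ in the far field.
The axial field is twice the equatorial field at the same r, so the geometry factor is 1/2.
E₂ = E₁ · (1/2) · (r₁/r₂)³ = 360 · 0.5 · (16.8/5.97)³.
(r₁/r₂)³ = (2.814)³ = 22.28.
E₂ ≈ 4011 N/C.

E ≈ 4010 N/C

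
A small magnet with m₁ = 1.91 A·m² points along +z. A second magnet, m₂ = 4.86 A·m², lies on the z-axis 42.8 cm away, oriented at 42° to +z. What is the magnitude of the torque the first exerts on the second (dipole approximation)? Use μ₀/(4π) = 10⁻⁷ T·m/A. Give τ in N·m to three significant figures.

Dipole B is on the axis of dipole A, so B₁ there is axial: B₁ = (μ₀/4π)·2m₁/r³ along +z.
B₁ = 2(10⁻⁷)(1.91)/(0.428)³ = 4.872×10⁻⁶ T.
τ = m₂ B₁ sinθ.
τ = (4.86)(4.872×10⁻⁶)·sin42° = 1.584×10⁻⁵ N·m.

τ ≈ 1.58×10⁻⁵ N·m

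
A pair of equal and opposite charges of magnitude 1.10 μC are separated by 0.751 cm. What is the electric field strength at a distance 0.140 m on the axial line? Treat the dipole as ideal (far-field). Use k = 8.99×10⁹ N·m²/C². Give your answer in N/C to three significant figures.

E ≈ 5.41×10⁴ N/C

Dipole moment p = qd = (1.10×10⁻⁶ C)(0.00751 m) = 8.261×10⁻⁹ C·m.
On the dipole axis E = 2kp/r³.
E = 2·(8.99×10⁹)(8.261×10⁻⁹) / (0.140)³ = 5.413×10⁴ N/C.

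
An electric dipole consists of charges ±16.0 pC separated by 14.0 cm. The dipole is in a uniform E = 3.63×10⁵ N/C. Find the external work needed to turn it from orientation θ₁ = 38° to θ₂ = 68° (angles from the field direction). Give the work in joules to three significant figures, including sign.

W ≈ 3.36×10⁻⁷ J

Dipole moment p = qd = (1.60×10⁻¹¹ C)(0.140 m) = 2.24×10⁻¹² C·m.
W_ext = ΔU = U(θ₂) − U(θ₁) = −pE cosθ₂ − (−pE cosθ₁) = pE(cosθ₁ − cosθ₂).
W = (2.24×10⁻¹²)(3.63×10⁵)·(cos38° − cos68°) = (8.131×10⁻⁷)·(+0.4134) = 3.361×10⁻⁷ J.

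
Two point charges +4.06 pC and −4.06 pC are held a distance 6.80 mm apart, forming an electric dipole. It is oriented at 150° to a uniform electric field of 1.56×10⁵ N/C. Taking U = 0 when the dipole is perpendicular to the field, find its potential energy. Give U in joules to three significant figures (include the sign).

U ≈ 3.73×10⁻⁹ J

Dipole moment p = qd = (4.06×10⁻¹² C)(0.00680 m) = 2.761×10⁻¹⁴ C·m.
U = −p·E = −pE cosθ.
U = −(2.761×10⁻¹⁴)(1.56×10⁵)·cos150° = 3.730×10⁻⁹ J.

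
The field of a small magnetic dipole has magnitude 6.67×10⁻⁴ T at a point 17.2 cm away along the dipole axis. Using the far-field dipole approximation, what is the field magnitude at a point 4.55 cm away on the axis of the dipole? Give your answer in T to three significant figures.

Dipole fields scale as 1/r³ in the far field; the geometry is the same at both points.
B₂ = B₁ · (r₁/r₂)³ = 6.67×10⁻⁴ · (17.2/4.55)³.
(r₁/r₂)³ = (3.78)³ = 54.02.
B₂ ≈ 0.03603 T.

B ≈ 0.0360 T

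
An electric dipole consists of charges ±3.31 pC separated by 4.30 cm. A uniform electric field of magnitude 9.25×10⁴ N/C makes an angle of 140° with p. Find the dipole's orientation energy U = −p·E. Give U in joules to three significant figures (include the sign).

Dipole moment p = qd = (3.31×10⁻¹² C)(0.0430 m) = 1.423×10⁻¹³ C·m.
U = −p·E = −pE cosθ.
U = −(1.423×10⁻¹³)(9.25×10⁴)·cos140° = 1.008×10⁻⁸ J.

U ≈ 1.01×10⁻⁸ J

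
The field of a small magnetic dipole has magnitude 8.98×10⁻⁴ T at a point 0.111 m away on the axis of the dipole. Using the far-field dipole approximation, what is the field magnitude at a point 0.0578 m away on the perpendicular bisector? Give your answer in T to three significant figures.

Dipole fields scale as 1/r³ in the far field.
The axial field is twice the equatorial field at the same r, so the geometry factor is 1/2.
B₂ = B₁ · (1/2) · (r₁/r₂)³ = 8.98×10⁻⁴ · 0.5 · (0.111/0.0578)³.
(r₁/r₂)³ = (1.92)³ = 7.082.
B₂ ≈ 0.003180 T.

B ≈ 0.00318 T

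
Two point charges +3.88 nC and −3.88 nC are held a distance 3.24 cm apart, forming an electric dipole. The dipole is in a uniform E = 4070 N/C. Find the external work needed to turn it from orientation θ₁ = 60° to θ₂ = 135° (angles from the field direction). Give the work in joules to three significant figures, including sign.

Dipole moment p = qd = (3.88×10⁻⁹ C)(0.0324 m) = 1.257×10⁻¹⁰ C·m.
W_ext = ΔU = U(θ₂) − U(θ₁) = −pE cosθ₂ − (−pE cosθ₁) = pE(cosθ₁ − cosθ₂).
W = (1.257×10⁻¹⁰)(4070)·(cos60° − cos135°) = (5.116×10⁻⁷)·(+1.2071) = 6.176×10⁻⁷ J.

W ≈ 6.18×10⁻⁷ J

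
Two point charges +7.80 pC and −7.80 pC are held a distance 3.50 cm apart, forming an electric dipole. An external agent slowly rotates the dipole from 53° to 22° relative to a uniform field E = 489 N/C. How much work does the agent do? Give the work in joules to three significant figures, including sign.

W ≈ -4.34×10⁻¹¹ J

Dipole moment p = qd = (7.80×10⁻¹² C)(0.0350 m) = 2.73×10⁻¹³ C·m.
W_ext = ΔU = U(θ₂) − U(θ₁) = −pE cosθ₂ − (−pE cosθ₁) = pE(cosθ₁ − cosθ₂).
W = (2.73×10⁻¹³)(489)·(cos53° − cos22°) = (1.335×10⁻¹⁰)·(-0.3254) = -4.344×10⁻¹¹ J.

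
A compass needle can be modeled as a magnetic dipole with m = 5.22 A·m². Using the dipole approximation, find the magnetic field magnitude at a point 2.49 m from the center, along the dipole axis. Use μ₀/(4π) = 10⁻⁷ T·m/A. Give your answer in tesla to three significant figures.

B ≈ 6.76×10⁻⁸ T

On axis B = (μ₀/4π)·2m/r³.
B = 2·(10⁻⁷)·(5.22) / (2.49)³ = 6.762×10⁻⁸ T.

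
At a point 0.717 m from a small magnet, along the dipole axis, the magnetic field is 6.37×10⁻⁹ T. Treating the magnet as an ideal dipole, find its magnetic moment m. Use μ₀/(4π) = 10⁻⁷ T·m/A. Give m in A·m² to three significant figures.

On axis B = (μ₀/4π)·2m/r³, so m = Br³·4π/(μ₀·2).
m = (6.37×10⁻⁹)·(0.717)³ / (2·10⁻⁷) = 0.01174 A·m².

m ≈ 0.0117 A·m²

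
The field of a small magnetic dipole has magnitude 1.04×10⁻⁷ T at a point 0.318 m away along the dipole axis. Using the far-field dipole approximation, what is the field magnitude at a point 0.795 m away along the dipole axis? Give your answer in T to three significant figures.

Dipole fields scale as 1/r³ in the far field; the geometry is the same at both points.
B₂ = B₁ · (r₁/r₂)³ = 1.04×10⁻⁷ · (0.318/0.795)³.
(r₁/r₂)³ = (0.4)³ = 0.064.
B₂ ≈ 6.656×10⁻⁹ T.

B ≈ 6.66×10⁻⁹ T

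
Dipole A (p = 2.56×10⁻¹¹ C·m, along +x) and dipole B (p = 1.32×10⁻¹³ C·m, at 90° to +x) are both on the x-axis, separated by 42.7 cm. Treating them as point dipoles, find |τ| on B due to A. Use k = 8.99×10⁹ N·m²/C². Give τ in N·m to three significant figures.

τ ≈ 7.80×10⁻¹³ N·m

The second dipole sits on the axis of the first, so the field there is axial: E₁ = 2kp₁/r³ along +x.
E₁ = 2(8.99×10⁹)(2.56×10⁻¹¹)/(0.427)³ = 5.912 N/C.
Torque on the second dipole: τ = p₂ E₁ sinθ.
τ = (1.32×10⁻¹³)(5.912)·sin90° = 7.804×10⁻¹³ N·m.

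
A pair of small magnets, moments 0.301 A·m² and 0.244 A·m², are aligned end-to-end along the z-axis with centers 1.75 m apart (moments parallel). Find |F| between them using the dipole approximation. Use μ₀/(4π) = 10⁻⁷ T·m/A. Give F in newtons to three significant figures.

F ≈ 4.70×10⁻⁹ N

On-axis B of dipole 1: B = (μ₀/4π)·2m₁/r³. Force on dipole 2: F = m₂·dB/dr.
dB/dr = −(μ₀/4π)·6m₁/r⁴, so |F| = (μ₀/4π)·6m₁m₂/r⁴.
F = 6(10⁻⁷)(0.301)(0.244)/(1.75)⁴ = 4.698×10⁻⁹ N.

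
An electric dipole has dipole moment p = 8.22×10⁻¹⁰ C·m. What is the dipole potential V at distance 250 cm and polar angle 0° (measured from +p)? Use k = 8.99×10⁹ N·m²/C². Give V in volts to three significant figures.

V ≈ 1.18 V

The dipole potential is V = kp cosθ / r².
V = (8.99×10⁹)(8.22×10⁻¹⁰)·cos0° / (2.50)² = 1.182 V.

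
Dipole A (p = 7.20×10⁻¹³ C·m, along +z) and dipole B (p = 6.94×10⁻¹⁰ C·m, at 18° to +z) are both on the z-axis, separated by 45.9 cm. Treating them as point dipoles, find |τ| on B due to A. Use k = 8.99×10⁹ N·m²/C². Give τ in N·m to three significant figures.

The second dipole sits on the axis of the first, so the field there is axial: E₁ = 2kp₁/r³ along +z.
E₁ = 2(8.99×10⁹)(7.20×10⁻¹³)/(0.459)³ = 0.1339 N/C.
Torque on the second dipole: τ = p₂ E₁ sinθ.
τ = (6.94×10⁻¹⁰)(0.1339)·sin18° = 2.871×10⁻¹¹ N·m.

τ ≈ 2.87×10⁻¹¹ N·m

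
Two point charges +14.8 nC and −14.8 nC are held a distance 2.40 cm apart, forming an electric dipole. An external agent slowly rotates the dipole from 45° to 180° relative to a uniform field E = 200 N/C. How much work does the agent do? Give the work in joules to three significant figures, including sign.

W ≈ 1.21×10⁻⁷ J

Dipole moment p = qd = (1.48×10⁻⁸ C)(0.0240 m) = 3.552×10⁻¹⁰ C·m.
W_ext = ΔU = U(θ₂) − U(θ₁) = −pE cosθ₂ − (−pE cosθ₁) = pE(cosθ₁ − cosθ₂).
W = (3.552×10⁻¹⁰)(200)·(cos45° − cos180°) = (7.104×10⁻⁸)·(+1.7071) = 1.213×10⁻⁷ J.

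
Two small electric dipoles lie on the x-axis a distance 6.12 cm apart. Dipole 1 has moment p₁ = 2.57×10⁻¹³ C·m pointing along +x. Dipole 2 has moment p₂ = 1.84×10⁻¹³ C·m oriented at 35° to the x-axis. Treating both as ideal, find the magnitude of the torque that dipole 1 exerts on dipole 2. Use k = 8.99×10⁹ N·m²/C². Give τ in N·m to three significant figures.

τ ≈ 2.13×10⁻¹² N·m

The second dipole sits on the axis of the first, so the field there is axial: E₁ = 2kp₁/r³ along +x.
E₁ = 2(8.99×10⁹)(2.57×10⁻¹³)/(0.0612)³ = 20.16 N/C.
Torque on the second dipole: τ = p₂ E₁ sinθ.
τ = (1.84×10⁻¹³)(20.16)·sin35° = 2.128×10⁻¹² N·m.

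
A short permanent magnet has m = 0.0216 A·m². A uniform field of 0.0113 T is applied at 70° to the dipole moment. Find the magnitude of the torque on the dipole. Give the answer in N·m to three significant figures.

Torque on a magnetic dipole: τ = mB sinθ.
τ = (0.0216)(0.0113)·sin70° = 2.294×10⁻⁴ N·m.

τ ≈ 2.29×10⁻⁴ N·m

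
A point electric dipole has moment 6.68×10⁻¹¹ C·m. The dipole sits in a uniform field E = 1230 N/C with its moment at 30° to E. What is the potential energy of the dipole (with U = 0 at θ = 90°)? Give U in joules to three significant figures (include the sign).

U ≈ -7.12×10⁻⁸ J

U = −p·E = −pE cosθ.
U = −(6.68×10⁻¹¹)(1230)·cos30° = -7.116×10⁻⁸ J.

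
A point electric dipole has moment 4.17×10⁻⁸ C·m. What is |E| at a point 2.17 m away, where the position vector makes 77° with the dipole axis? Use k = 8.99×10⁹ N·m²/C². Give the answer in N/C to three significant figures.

At angle θ the dipole field magnitude is E = (kp/r³)·√(1 + 3cos²θ).
kp/r³ = (8.99×10⁹)(4.17×10⁻⁸) / (2.17)³ = 36.69 N/C.
√(1 + 3cos²77°) = √(1 + 3·0.0506) = √1.1518 ≈ 1.0732.
E ≈ 36.69 × 1.073 = 39.37 N/C.

E ≈ 39.4 N/C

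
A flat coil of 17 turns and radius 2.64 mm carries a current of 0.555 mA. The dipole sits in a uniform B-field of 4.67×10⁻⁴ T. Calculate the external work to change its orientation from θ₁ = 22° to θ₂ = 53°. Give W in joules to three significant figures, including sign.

W ≈ 3.14×10⁻¹¹ J

m = NIA = NIπa² = 17·(5.55×10⁻⁴)·π·(0.00264)² = 2.066×10⁻⁷ A·m².
W_ext = ΔU = −mB cosθ₂ + mB cosθ₁ = mB(cosθ₁ − cosθ₂).
W = (2.066×10⁻⁷)(4.67×10⁻⁴)·(cos22° − cos53°) = (9.648×10⁻¹¹)·(+0.3254) = 3.139×10⁻¹¹ J.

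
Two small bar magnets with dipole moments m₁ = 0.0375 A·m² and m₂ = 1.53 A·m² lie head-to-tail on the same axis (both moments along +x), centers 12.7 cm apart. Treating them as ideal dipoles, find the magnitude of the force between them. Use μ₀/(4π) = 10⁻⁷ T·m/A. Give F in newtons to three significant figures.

On-axis B of dipole 1: B = (μ₀/4π)·2m₁/r³. Force on dipole 2: F = m₂·dB/dr.
dB/dr = −(μ₀/4π)·6m₁/r⁴, so |F| = (μ₀/4π)·6m₁m₂/r⁴.
F = 6(10⁻⁷)(0.0375)(1.53)/(0.127)⁴ = 1.323×10⁻⁴ N.

F ≈ 1.32×10⁻⁴ N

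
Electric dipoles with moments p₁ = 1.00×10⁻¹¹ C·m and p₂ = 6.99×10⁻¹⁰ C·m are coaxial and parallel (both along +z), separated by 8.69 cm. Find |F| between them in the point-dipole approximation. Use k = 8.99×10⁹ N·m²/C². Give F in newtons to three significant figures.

F ≈ 6.61×10⁻⁶ N

On-axis field of dipole 1 at distance r: E = 2kp₁/r³. Force on dipole 2 is F = p₂·dE/dr (gradient along axis).
dE/dr = −6kp₁/r⁴, so |F| = 6kp₁p₂/r⁴ (attractive for aligned moments).
F = 6(8.99×10⁹)(1.00×10⁻¹¹)(6.99×10⁻¹⁰)/(0.0869)⁴ = 6.612×10⁻⁶ N.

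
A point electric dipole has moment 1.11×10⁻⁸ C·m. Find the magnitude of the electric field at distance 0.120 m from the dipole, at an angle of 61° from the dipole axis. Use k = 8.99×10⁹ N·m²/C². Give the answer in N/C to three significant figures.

At angle θ the dipole field magnitude is E = (kp/r³)·√(1 + 3cos²θ).
kp/r³ = (8.99×10⁹)(1.11×10⁻⁸) / (0.120)³ = 5.775×10⁴ N/C.
√(1 + 3cos²61°) = √(1 + 3·0.2350) = √1.7051 ≈ 1.3058.
E ≈ 5.775×10⁴ × 1.306 = 7.541×10⁴ N/C.

E ≈ 7.54×10⁴ N/C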